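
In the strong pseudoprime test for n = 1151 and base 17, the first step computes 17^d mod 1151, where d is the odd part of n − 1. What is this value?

1150

n − 1 = 1150 = 2^1 · 575, so s = 1 and d = 575.
17^575 mod 1151 = 1150.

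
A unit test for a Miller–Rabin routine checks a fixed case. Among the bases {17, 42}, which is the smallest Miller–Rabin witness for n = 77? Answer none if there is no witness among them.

n − 1 = 76 = 2^2 · 19, so s = 2 and d = 19.
Base 17: x_0 = 17^19 mod 77 = 24. x_0 is neither 1 nor 76, so continue squaring. x_1 = 24^2 mod 77 = 37. Reached i = s−1 = 1 without hitting −1: 17 is a Miller–Rabin witness and 77 is composite.
Base 42: x_0 = 42^19 mod 77 = 49. x_0 is neither 1 nor 76, so continue squaring. x_1 = 49^2 mod 77 = 14. Reached i = s−1 = 1 without hitting −1: 42 is a Miller–Rabin witness and 77 is composite.
The smallest witness among the given bases is 17.

17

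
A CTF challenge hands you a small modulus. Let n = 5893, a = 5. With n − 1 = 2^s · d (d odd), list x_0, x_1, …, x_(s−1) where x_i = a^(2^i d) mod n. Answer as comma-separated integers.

n − 1 = 5892 = 2^2 · 1473, so s = 2 and d = 1473.
x_0 = 5^1473 mod 5893 = 2326.
x_1 = 2326^2 mod 5893 = 502.

2326, 502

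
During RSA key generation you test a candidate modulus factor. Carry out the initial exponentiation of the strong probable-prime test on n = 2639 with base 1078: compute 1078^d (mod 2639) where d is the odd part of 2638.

1169

n − 1 = 2638 = 2^1 · 1319, so s = 1 and d = 1319.
1078^1319 mod 2639 = 1169.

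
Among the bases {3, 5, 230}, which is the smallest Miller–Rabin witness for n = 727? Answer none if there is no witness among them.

n − 1 = 726 = 2^1 · 363, so s = 1 and d = 363.
Base 3: x_0 = 3^363 mod 727 = 726. x_0 = 726 ≡ −1, so 3 is not a witness.
Base 5: x_0 = 5^363 mod 727 = 726. x_0 = 726 ≡ −1, so 5 is not a witness.
Base 230: x_0 = 230^363 mod 727 = 726. x_0 = 726 ≡ −1, so 230 is not a witness.
No listed base is a witness for 727.

none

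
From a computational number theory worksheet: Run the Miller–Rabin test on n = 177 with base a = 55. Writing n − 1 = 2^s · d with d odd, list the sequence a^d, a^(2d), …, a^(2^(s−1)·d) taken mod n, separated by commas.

n − 1 = 176 = 2^4 · 11, so s = 4 and d = 11.
x_0 = 55^11 mod 177 = 124.
x_1 = 124^2 mod 177 = 154.
x_2 = 154^2 mod 177 = 175.
x_3 = 175^2 mod 177 = 4.

124, 154, 175, 4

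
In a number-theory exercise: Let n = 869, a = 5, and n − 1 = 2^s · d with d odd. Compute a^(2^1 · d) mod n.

n − 1 = 868 = 2^2 · 217, so s = 2 and d = 217.
Repeated squaring mod 869: 5^1 ≡ 5, 5^2 ≡ 25, 5^4 ≡ 625, 5^8 ≡ 444, 5^16 ≡ 742, 5^32 ≡ 487, 5^64 ≡ 801, 5^128 ≡ 279.
217 = 128 + 64 + 16 + 8 + 1, so 5^217 ≡ 279·801·742·444·5 ≡ 421 (mod 869).
x_0 = 421.
x_1 = 421^2 mod 869 = 834.

834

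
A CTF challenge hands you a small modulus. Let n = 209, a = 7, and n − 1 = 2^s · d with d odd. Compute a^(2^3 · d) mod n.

201

n − 1 = 208 = 2^4 · 13, so s = 4 and d = 13.
x_0 = 7^13 mod 209 = 178.
x_1 = 178^2 mod 209 = 125.
x_2 = 125^2 mod 209 = 159.
x_3 = 159^2 mod 209 = 201.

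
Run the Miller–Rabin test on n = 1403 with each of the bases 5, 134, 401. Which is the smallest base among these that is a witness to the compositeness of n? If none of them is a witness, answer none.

5

n − 1 = 1402 = 2^1 · 701, so s = 1 and d = 701.
Base 5: x_0 = 5^701 mod 1403 = 858. x_0 ∉ {1, 1402} and s = 1, so 5 is a Miller–Rabin witness and 1403 is composite.
Base 134: x_0 = 134^701 mod 1403 = 198. x_0 ∉ {1, 1402} and s = 1, so 134 is a Miller–Rabin witness and 1403 is composite.
Base 401: x_0 = 401^701 mod 1403 = 1401. x_0 ∉ {1, 1402} and s = 1, so 401 is a Miller–Rabin witness and 1403 is composite.
The smallest witness among the given bases is 5.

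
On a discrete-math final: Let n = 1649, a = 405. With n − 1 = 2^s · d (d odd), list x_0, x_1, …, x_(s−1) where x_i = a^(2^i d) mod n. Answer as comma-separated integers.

n − 1 = 1648 = 2^4 · 103, so s = 4 and d = 103.
x_0 = 405^103 mod 1649 = 737.
x_1 = 737^2 mod 1649 = 648.
x_2 = 648^2 mod 1649 = 1058.
x_3 = 1058^2 mod 1649 = 1342.

737, 648, 1058, 1342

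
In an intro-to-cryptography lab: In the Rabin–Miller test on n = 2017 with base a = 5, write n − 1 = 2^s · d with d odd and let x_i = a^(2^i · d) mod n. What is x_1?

n − 1 = 2016 = 2^5 · 63, so s = 5 and d = 63.
Repeated squaring mod 2017: 5^1 ≡ 5, 5^2 ≡ 25, 5^4 ≡ 625, 5^8 ≡ 1344, 5^16 ≡ 1121, 5^32 ≡ 50.
63 = 32 + 16 + 8 + 4 + 2 + 1, so 5^63 ≡ 50·1121·1344·625·25·5 ≡ 500 (mod 2017).
x_0 = 500.
x_1 = 500^2 mod 2017 = 1909.

1909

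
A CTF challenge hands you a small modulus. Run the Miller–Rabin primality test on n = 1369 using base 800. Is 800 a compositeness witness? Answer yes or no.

n − 1 = 1368 = 2^3 · 171, so s = 3 and d = 171.
x_0 = 800^171 mod 1369 = 1326.
x_0 is neither 1 nor 1368, so continue squaring.
x_1 = 1326^2 mod 1369 = 480.
x_2 = 480^2 mod 1369 = 408.
Reached i = s−1 = 2 without hitting −1: 800 is a Miller–Rabin witness and 1369 is composite.

yes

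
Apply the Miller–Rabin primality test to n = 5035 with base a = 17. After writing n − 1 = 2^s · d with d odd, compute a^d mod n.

3237

n − 1 = 5034 = 2^1 · 2517, so s = 1 and d = 2517.
17^2517 mod 5035 = 3237.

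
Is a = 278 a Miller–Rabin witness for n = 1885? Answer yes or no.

no

n − 1 = 1884 = 2^2 · 471, so s = 2 and d = 471.
Repeated squaring mod 1885: 278^1 ≡ 278, 278^2 ≡ 1884, 278^4 ≡ 1, 278^8 ≡ 1, 278^16 ≡ 1, 278^32 ≡ 1, 278^64 ≡ 1, 278^128 ≡ 1, 278^256 ≡ 1.
471 = 256 + 128 + 64 + 16 + 4 + 2 + 1, so 278^471 ≡ 1·1·1·1·1·1884·278 ≡ 1607 (mod 1885).
x_0 = 278^471 mod 1885 = 1607.
x_0 is neither 1 nor 1884, so continue squaring.
x_1 = 1607^2 mod 1885 = 1884.
x_1 ≡ −1, so 278 is not a witness.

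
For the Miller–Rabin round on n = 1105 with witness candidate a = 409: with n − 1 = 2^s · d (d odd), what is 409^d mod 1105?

n − 1 = 1104 = 2^4 · 69, so s = 4 and d = 69.
By repeated squaring, 409^69 ≡ 239 (mod 1105).

239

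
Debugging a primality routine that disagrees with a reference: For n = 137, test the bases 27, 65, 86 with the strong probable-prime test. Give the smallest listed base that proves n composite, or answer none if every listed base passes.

none

n − 1 = 136 = 2^3 · 17, so s = 3 and d = 17.
Base 27: x_0 = 27^17 mod 137 = 96. x_0 is neither 1 nor 136, so continue squaring. x_1 = 96^2 mod 137 = 37. x_2 = 37^2 mod 137 = 136. x_2 ≡ −1, so 27 is not a witness.
Base 65: x_0 = 65^17 mod 137 = 136. x_0 = 136 ≡ −1, so 65 is not a witness.
Base 86: x_0 = 86^17 mod 137 = 96. x_0 is neither 1 nor 136, so continue squaring. x_1 = 96^2 mod 137 = 37. x_2 = 37^2 mod 137 = 136. x_2 ≡ −1, so 86 is not a witness.
No listed base is a witness for 137.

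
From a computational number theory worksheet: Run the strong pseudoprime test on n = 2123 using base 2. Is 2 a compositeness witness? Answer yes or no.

yes

n − 1 = 2122 = 2^1 · 1061, so s = 1 and d = 1061.
Repeated squaring mod 2123: 2^1 ≡ 2, 2^2 ≡ 4, 2^4 ≡ 16, 2^8 ≡ 256, 2^16 ≡ 1846, 2^32 ≡ 301, 2^64 ≡ 1435, 2^128 ≡ 2038, 2^256 ≡ 856, 2^512 ≡ 301, 2^1024 ≡ 1435.
1061 = 1024 + 32 + 4 + 1, so 2^1061 ≡ 1435·301·16·2 ≡ 1190 (mod 2123).
x_0 = 2^1061 mod 2123 = 1190.
x_0 ∉ {1, 2122} and s = 1, so 2 is a Miller–Rabin witness and 2123 is composite.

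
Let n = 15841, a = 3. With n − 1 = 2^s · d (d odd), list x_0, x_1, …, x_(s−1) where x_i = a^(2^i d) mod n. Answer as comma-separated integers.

n − 1 = 15840 = 2^5 · 495, so s = 5 and d = 495.
x_0 = 3^495 mod 15841 = 12802.
x_1 = 12802^2 mod 15841 = 218.
x_2 = 218^2 mod 15841 = 1.
x_3 = 1^2 mod 15841 = 1.
x_4 = 1^2 mod 15841 = 1.

12802, 218, 1, 1, 1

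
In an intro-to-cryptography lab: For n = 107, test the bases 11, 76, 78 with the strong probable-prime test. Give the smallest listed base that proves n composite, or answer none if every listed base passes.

none

n − 1 = 106 = 2^1 · 53, so s = 1 and d = 53.
Base 11: x_0 = 11^53 mod 107 = 1. x_0 = 1, so 11 is not a witness.
Base 76: x_0 = 76^53 mod 107 = 1. x_0 = 1, so 76 is not a witness.
Base 78: x_0 = 78^53 mod 107 = 106. x_0 = 106 ≡ −1, so 78 is not a witness.
No listed base is a witness for 107.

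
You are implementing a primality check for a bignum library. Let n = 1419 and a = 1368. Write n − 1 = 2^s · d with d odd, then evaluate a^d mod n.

n − 1 = 1418 = 2^1 · 709, so s = 1 and d = 709.
1368^709 mod 1419 = 795.

795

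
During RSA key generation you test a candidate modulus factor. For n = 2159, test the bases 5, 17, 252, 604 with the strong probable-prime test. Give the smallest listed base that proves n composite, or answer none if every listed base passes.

n − 1 = 2158 = 2^1 · 1079, so s = 1 and d = 1079.
Base 5: x_0 = 5^1079 mod 2159 = 27. x_0 ∉ {1, 2158} and s = 1, so 5 is a Miller–Rabin witness and 2159 is composite.
Base 17: x_0 = 17^1079 mod 2159 = 374. x_0 ∉ {1, 2158} and s = 1, so 17 is a Miller–Rabin witness and 2159 is composite.
Base 252: x_0 = 252^1079 mod 2159 = 125. x_0 ∉ {1, 2158} and s = 1, so 252 is a Miller–Rabin witness and 2159 is composite.
Base 604: x_0 = 604^1079 mod 2159 = 614. x_0 ∉ {1, 2158} and s = 1, so 604 is a Miller–Rabin witness and 2159 is composite.
The smallest witness among the given bases is 5.

5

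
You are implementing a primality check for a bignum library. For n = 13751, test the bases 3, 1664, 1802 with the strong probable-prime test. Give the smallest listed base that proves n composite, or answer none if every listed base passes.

n − 1 = 13750 = 2^1 · 6875, so s = 1 and d = 6875.
Base 3: x_0 = 3^6875 mod 13751 = 1. x_0 = 1, so 3 is not a witness.
Base 1664: x_0 = 1664^6875 mod 13751 = 1. x_0 = 1, so 1664 is not a witness.
Base 1802: x_0 = 1802^6875 mod 13751 = 1. x_0 = 1, so 1802 is not a witness.
No listed base is a witness for 13751.

none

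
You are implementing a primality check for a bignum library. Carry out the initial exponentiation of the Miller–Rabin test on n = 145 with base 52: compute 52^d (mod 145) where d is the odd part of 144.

7

n − 1 = 144 = 2^4 · 9, so s = 4 and d = 9.
52^9 mod 145 = 7.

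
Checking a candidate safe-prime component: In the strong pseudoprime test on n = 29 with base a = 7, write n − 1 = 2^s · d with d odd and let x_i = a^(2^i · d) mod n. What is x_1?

1

n − 1 = 28 = 2^2 · 7, so s = 2 and d = 7.
x_0 = 7^7 mod 29 = 1.
x_1 = 1^2 mod 29 = 1.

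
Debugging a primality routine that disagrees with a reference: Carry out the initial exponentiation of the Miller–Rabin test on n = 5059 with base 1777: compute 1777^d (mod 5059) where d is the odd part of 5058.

1

n − 1 = 5058 = 2^1 · 2529, so s = 1 and d = 2529.
1777^2529 mod 5059 = 1.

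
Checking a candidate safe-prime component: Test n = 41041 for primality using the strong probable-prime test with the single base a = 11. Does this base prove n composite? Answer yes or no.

yes

n − 1 = 41040 = 2^4 · 2565, so s = 4 and d = 2565.
Repeated squaring mod 41041: 11^1 ≡ 11, 11^2 ≡ 121, 11^4 ≡ 14641, 11^8 ≡ 1738, 11^16 ≡ 24651, 11^32 ≡ 18755, 11^64 ≡ 28655, 11^128 ≡ 1738, 11^256 ≡ 24651, 11^512 ≡ 18755, 11^1024 ≡ 28655, 11^2048 ≡ 1738.
2565 = 2048 + 512 + 4 + 1, so 11^2565 ≡ 1738·18755·14641·11 ≡ 4103 (mod 41041).
x_0 = 11^2565 mod 41041 = 4103.
x_0 is neither 1 nor 41040, so continue squaring.
x_1 = 4103^2 mod 41041 = 7799.
x_2 = 7799^2 mod 41041 = 1639.
x_3 = 1639^2 mod 41041 = 18656.
Reached i = s−1 = 3 without hitting −1: 11 is a Miller–Rabin witness and 41041 is composite.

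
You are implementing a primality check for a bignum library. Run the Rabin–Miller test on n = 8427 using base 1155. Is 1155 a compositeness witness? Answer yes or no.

n − 1 = 8426 = 2^1 · 4213, so s = 1 and d = 4213.
Repeated squaring mod 8427: 1155^1 ≡ 1155, 1155^2 ≡ 2559, 1155^4 ≡ 702, 1155^8 ≡ 4038, 1155^16 ≡ 7626, 1155^32 ≡ 1149, 1155^64 ≡ 5589, 1155^128 ≡ 6459, 1155^256 ≡ 5031, 1155^512 ≡ 4680, 1155^1024 ≡ 627, 1155^2048 ≡ 5487, 1155^4096 ≡ 5925.
4213 = 4096 + 64 + 32 + 16 + 4 + 1, so 1155^4213 ≡ 5925·5589·1149·7626·702·1155 ≡ 42 (mod 8427).
x_0 = 1155^4213 mod 8427 = 42.
x_0 ∉ {1, 8426} and s = 1, so 1155 is a Miller–Rabin witness and 8427 is composite.

yes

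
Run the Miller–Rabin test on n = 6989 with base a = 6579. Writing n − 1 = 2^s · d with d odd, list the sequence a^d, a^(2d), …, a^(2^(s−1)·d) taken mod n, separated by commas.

6346, 1098

n − 1 = 6988 = 2^2 · 1747, so s = 2 and d = 1747.
x_0 = 6579^1747 mod 6989 = 6346.
x_1 = 6346^2 mod 6989 = 1098.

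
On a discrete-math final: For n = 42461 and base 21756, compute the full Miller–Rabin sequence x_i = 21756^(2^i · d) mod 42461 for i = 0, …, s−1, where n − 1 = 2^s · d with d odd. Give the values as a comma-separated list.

42460, 1

n − 1 = 42460 = 2^2 · 10615, so s = 2 and d = 10615.
x_0 = 21756^10615 mod 42461 = 42460.
x_1 = 42460^2 mod 42461 = 1.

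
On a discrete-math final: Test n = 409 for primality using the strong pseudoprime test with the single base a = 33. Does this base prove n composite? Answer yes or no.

n − 1 = 408 = 2^3 · 51, so s = 3 and d = 51.
x_0 = 33^51 mod 409 = 343.
x_0 is neither 1 nor 408, so continue squaring.
x_1 = 343^2 mod 409 = 266.
x_2 = 266^2 mod 409 = 408.
x_2 ≡ −1, so 33 is not a witness.

no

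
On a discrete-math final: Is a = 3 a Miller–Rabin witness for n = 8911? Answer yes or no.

no

n − 1 = 8910 = 2^1 · 4455, so s = 1 and d = 4455.
x_0 = 3^4455 mod 8911 = 8910.
x_0 = 8910 ≡ −1, so 3 is not a witness.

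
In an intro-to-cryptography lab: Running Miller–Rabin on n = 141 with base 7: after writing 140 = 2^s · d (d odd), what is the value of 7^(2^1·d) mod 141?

n − 1 = 140 = 2^2 · 35, so s = 2 and d = 35.
By repeated squaring, 7^35 ≡ 64 (mod 141).
x_0 = 64.
x_1 = 64^2 mod 141 = 7.

7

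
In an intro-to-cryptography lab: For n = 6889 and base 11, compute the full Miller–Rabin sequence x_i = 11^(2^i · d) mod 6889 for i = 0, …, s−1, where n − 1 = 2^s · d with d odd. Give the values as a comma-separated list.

5562, 4234, 1578

n − 1 = 6888 = 2^3 · 861, so s = 3 and d = 861.
x_0 = 11^861 mod 6889 = 5562.
x_1 = 5562^2 mod 6889 = 4234.
x_2 = 4234^2 mod 6889 = 1578.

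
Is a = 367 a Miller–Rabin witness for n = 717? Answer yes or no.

n − 1 = 716 = 2^2 · 179, so s = 2 and d = 179.
x_0 = 367^179 mod 717 = 553.
x_0 is neither 1 nor 716, so continue squaring.
x_1 = 553^2 mod 717 = 367.
Reached i = s−1 = 1 without hitting −1: 367 is a Miller–Rabin witness and 717 is composite.

yes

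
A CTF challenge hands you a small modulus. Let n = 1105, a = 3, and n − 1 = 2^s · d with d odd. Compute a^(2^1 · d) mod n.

144

n − 1 = 1104 = 2^4 · 69, so s = 4 and d = 69.
x_0 = 3^69 mod 1105 = 1093.
x_1 = 1093^2 mod 1105 = 144.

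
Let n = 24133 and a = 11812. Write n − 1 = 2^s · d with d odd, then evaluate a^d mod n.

24132

n − 1 = 24132 = 2^2 · 6033, so s = 2 and d = 6033.
11812^6033 mod 24133 = 24132.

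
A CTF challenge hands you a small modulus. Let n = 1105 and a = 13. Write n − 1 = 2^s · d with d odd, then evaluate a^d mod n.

13

n − 1 = 1104 = 2^4 · 69, so s = 4 and d = 69.
13^69 mod 1105 = 13.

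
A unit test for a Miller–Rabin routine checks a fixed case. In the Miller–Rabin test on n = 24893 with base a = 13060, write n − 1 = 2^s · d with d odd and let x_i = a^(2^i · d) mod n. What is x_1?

10244

n − 1 = 24892 = 2^2 · 6223, so s = 2 and d = 6223.
x_0 = 13060^6223 mod 24893 = 18804.
x_1 = 18804^2 mod 24893 = 10244.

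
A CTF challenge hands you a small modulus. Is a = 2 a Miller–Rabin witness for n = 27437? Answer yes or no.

n − 1 = 27436 = 2^2 · 6859, so s = 2 and d = 6859.
x_0 = 2^6859 mod 27437 = 17994.
x_0 is neither 1 nor 27436, so continue squaring.
x_1 = 17994^2 mod 27437 = 27436.
x_1 ≡ −1, so 2 is not a witness.

no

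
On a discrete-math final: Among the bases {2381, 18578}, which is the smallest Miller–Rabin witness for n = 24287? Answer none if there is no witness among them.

2381

n − 1 = 24286 = 2^1 · 12143, so s = 1 and d = 12143.
Base 2381: x_0 = 2381^12143 mod 24287 = 20461. x_0 ∉ {1, 24286} and s = 1, so 2381 is a Miller–Rabin witness and 24287 is composite.
Base 18578: x_0 = 18578^12143 mod 24287 = 12681. x_0 ∉ {1, 24286} and s = 1, so 18578 is a Miller–Rabin witness and 24287 is composite.
The smallest witness among the given bases is 2381.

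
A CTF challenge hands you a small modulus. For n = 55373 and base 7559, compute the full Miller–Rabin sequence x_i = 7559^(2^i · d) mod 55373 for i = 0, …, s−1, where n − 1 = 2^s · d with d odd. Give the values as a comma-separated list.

2683, 55372

n − 1 = 55372 = 2^2 · 13843, so s = 2 and d = 13843.
x_0 = 7559^13843 mod 55373 = 2683.
x_1 = 2683^2 mod 55373 = 55372.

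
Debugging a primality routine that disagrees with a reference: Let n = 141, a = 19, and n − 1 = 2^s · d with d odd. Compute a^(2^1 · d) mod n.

28

n − 1 = 140 = 2^2 · 35, so s = 2 and d = 35.
Repeated squaring mod 141: 19^1 ≡ 19, 19^2 ≡ 79, 19^4 ≡ 37, 19^8 ≡ 100, 19^16 ≡ 130, 19^32 ≡ 121.
35 = 32 + 2 + 1, so 19^35 ≡ 121·79·19 ≡ 13 (mod 141).
x_0 = 13.
x_1 = 13^2 mod 141 = 28.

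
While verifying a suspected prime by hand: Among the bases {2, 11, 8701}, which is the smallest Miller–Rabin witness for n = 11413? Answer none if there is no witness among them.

2

n − 1 = 11412 = 2^2 · 2853, so s = 2 and d = 2853.
Base 2: x_0 = 2^2853 mod 11413 = 5749. x_0 is neither 1 nor 11412, so continue squaring. x_1 = 5749^2 mod 11413 = 10366. Reached i = s−1 = 1 without hitting −1: 2 is a Miller–Rabin witness and 11413 is composite.
Base 11: x_0 = 11^2853 mod 11413 = 2608. x_0 is neither 1 nor 11412, so continue squaring. x_1 = 2608^2 mod 11413 = 10929. Reached i = s−1 = 1 without hitting −1: 11 is a Miller–Rabin witness and 11413 is composite.
Base 8701: x_0 = 8701^2853 mod 11413 = 5311. x_0 is neither 1 nor 11412, so continue squaring. x_1 = 5311^2 mod 11413 = 5198. Reached i = s−1 = 1 without hitting −1: 8701 is a Miller–Rabin witness and 11413 is composite.
The smallest witness among the given bases is 2.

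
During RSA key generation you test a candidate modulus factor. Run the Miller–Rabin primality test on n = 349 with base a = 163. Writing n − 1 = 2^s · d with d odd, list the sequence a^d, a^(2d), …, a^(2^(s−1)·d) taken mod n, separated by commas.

n − 1 = 348 = 2^2 · 87, so s = 2 and d = 87.
x_0 = 163^87 mod 349 = 213.
x_1 = 213^2 mod 349 = 348.

213, 348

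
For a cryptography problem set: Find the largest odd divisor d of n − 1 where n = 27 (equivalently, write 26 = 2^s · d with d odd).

13

Halving: 26 → 13; 13 is odd.
So 26 = 2^1 · 13.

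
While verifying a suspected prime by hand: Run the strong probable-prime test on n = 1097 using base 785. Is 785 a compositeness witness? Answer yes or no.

no

n − 1 = 1096 = 2^3 · 137, so s = 3 and d = 137.
x_0 = 785^137 mod 1097 = 1096.
x_0 = 1096 ≡ −1, so 785 is not a witness.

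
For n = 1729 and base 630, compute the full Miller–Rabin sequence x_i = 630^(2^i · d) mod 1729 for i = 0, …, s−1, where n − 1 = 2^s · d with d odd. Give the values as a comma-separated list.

1386, 77, 742, 742, 742, 742

n − 1 = 1728 = 2^6 · 27, so s = 6 and d = 27.
x_0 = 630^27 mod 1729 = 1386.
x_1 = 1386^2 mod 1729 = 77.
x_2 = 77^2 mod 1729 = 742.
x_3 = 742^2 mod 1729 = 742.
x_4 = 742^2 mod 1729 = 742.
x_5 = 742^2 mod 1729 = 742.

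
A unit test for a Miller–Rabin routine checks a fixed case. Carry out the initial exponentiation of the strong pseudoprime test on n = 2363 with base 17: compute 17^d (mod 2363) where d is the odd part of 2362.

n − 1 = 2362 = 2^1 · 1181, so s = 1 and d = 1181.
By repeated squaring, 17^1181 ≡ 510 (mod 2363).

510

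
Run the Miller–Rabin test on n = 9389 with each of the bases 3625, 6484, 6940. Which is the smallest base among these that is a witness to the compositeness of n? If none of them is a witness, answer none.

3625

n − 1 = 9388 = 2^2 · 2347, so s = 2 and d = 2347.
Base 3625: x_0 = 3625^2347 mod 9389 = 4128. x_0 is neither 1 nor 9388, so continue squaring. x_1 = 4128^2 mod 9389 = 8738. Reached i = s−1 = 1 without hitting −1: 3625 is a Miller–Rabin witness and 9389 is composite.
Base 6484: x_0 = 6484^2347 mod 9389 = 4768. x_0 is neither 1 nor 9388, so continue squaring. x_1 = 4768^2 mod 9389 = 3055. Reached i = s−1 = 1 without hitting −1: 6484 is a Miller–Rabin witness and 9389 is composite.
Base 6940: x_0 = 6940^2347 mod 9389 = 5951. x_0 is neither 1 nor 9388, so continue squaring. x_1 = 5951^2 mod 9389 = 8482. Reached i = s−1 = 1 without hitting −1: 6940 is a Miller–Rabin witness and 9389 is composite.
The smallest witness among the given bases is 3625.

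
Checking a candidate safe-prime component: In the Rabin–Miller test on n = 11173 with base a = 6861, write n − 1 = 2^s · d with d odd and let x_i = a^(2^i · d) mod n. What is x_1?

n − 1 = 11172 = 2^2 · 2793, so s = 2 and d = 2793.
Repeated squaring mod 11173: 6861^1 ≡ 6861, 6861^2 ≡ 1472, 6861^4 ≡ 10395, 6861^8 ≡ 1942, 6861^16 ≡ 6063, 6861^32 ≡ 799, 6861^64 ≡ 1540, 6861^128 ≡ 2924, 6861^256 ≡ 2431, 6861^512 ≡ 10417, 6861^1024 ≡ 1713, 6861^2048 ≡ 7043.
2793 = 2048 + 512 + 128 + 64 + 32 + 8 + 1, so 6861^2793 ≡ 7043·10417·2924·1540·799·1942·6861 ≡ 1 (mod 11173).
x_0 = 1.
x_1 = 1^2 mod 11173 = 1.

1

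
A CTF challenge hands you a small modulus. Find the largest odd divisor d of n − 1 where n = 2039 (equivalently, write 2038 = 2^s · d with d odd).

Halving: 2038 → 1019; 1019 is odd.
So 2038 = 2^1 · 1019.

1019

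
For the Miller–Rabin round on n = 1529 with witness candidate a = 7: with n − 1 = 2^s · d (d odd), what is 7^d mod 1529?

n − 1 = 1528 = 2^3 · 191, so s = 3 and d = 191.
By repeated squaring, 7^191 ≡ 1019 (mod 1529).

1019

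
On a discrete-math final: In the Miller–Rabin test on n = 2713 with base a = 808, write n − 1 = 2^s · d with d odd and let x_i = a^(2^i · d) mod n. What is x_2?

n − 1 = 2712 = 2^3 · 339, so s = 3 and d = 339.
Repeated squaring mod 2713: 808^1 ≡ 808, 808^2 ≡ 1744, 808^4 ≡ 263, 808^8 ≡ 1344, 808^16 ≡ 2191, 808^32 ≡ 1184, 808^64 ≡ 1948, 808^128 ≡ 1930, 808^256 ≡ 2664.
339 = 256 + 64 + 16 + 2 + 1, so 808^339 ≡ 2664·1948·2191·1744·808 ≡ 2712 (mod 2713).
x_0 = 2712.
x_1 = 2712^2 mod 2713 = 1.
x_2 = 1^2 mod 2713 = 1.

1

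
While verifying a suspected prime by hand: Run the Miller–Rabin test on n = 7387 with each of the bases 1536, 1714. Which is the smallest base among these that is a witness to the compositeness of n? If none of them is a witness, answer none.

n − 1 = 7386 = 2^1 · 3693, so s = 1 and d = 3693.
Base 1536: x_0 = 1536^3693 mod 7387 = 6028. x_0 ∉ {1, 7386} and s = 1, so 1536 is a Miller–Rabin witness and 7387 is composite.
Base 1714: x_0 = 1714^3693 mod 7387 = 1756. x_0 ∉ {1, 7386} and s = 1, so 1714 is a Miller–Rabin witness and 7387 is composite.
The smallest witness among the given bases is 1536.

1536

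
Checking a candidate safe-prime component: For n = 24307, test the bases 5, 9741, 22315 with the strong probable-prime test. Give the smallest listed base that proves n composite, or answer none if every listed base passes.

n − 1 = 24306 = 2^1 · 12153, so s = 1 and d = 12153.
Base 5: x_0 = 5^12153 mod 24307 = 16039. x_0 ∉ {1, 24306} and s = 1, so 5 is a Miller–Rabin witness and 24307 is composite.
Base 9741: x_0 = 9741^12153 mod 24307 = 23527. x_0 ∉ {1, 24306} and s = 1, so 9741 is a Miller–Rabin witness and 24307 is composite.
Base 22315: x_0 = 22315^12153 mod 24307 = 15882. x_0 ∉ {1, 24306} and s = 1, so 22315 is a Miller–Rabin witness and 24307 is composite.
The smallest witness among the given bases is 5.

5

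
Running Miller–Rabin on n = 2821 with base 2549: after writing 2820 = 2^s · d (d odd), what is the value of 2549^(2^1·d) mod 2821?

1

n − 1 = 2820 = 2^2 · 705, so s = 2 and d = 705.
x_0 = 2549^705 mod 2821 = 1.
x_1 = 1^2 mod 2821 = 1.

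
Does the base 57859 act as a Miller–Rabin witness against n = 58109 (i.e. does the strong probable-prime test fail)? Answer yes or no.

no

n − 1 = 58108 = 2^2 · 14527, so s = 2 and d = 14527.
Repeated squaring mod 58109: 57859^1 ≡ 57859, 57859^2 ≡ 4391, 57859^4 ≡ 46802, 57859^8 ≡ 8449, 57859^16 ≡ 27749, 57859^32 ≡ 4642, 57859^64 ≡ 47834, 57859^128 ≡ 49681, 57859^256 ≡ 21986, 57859^512 ≡ 33534, 57859^1024 ≡ 3788, 57859^2048 ≡ 54130, 57859^4096 ≡ 26793, 57859^8192 ≡ 44372.
14527 = 8192 + 4096 + 2048 + 128 + 32 + 16 + 8 + 4 + 2 + 1, so 57859^14527 ≡ 44372·26793·54130·49681·4642·27749·8449·46802·4391·57859 ≡ 25477 (mod 58109).
x_0 = 57859^14527 mod 58109 = 25477.
x_0 is neither 1 nor 58108, so continue squaring.
x_1 = 25477^2 mod 58109 = 58108.
x_1 ≡ −1, so 57859 is not a witness.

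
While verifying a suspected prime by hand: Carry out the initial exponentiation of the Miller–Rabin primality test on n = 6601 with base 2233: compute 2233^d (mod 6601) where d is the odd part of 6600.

875

n − 1 = 6600 = 2^3 · 825, so s = 3 and d = 825.
By repeated squaring, 2233^825 ≡ 875 (mod 6601).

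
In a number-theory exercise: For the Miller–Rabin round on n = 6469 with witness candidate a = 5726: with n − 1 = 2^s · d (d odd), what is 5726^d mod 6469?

3492

n − 1 = 6468 = 2^2 · 1617, so s = 2 and d = 1617.
Repeated squaring mod 6469: 5726^1 ≡ 5726, 5726^2 ≡ 2184, 5726^4 ≡ 2203, 5726^8 ≡ 1459, 5726^16 ≡ 380, 5726^32 ≡ 2082, 5726^64 ≡ 494, 5726^128 ≡ 4683, 5726^256 ≡ 579, 5726^512 ≡ 5322, 5726^1024 ≡ 2402.
1617 = 1024 + 512 + 64 + 16 + 1, so 5726^1617 ≡ 2402·5322·494·380·5726 ≡ 3492 (mod 6469).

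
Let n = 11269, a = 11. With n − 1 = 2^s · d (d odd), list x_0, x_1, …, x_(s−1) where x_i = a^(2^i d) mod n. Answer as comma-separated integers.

n − 1 = 11268 = 2^2 · 2817, so s = 2 and d = 2817.
x_0 = 11^2817 mod 11269 = 8251.
x_1 = 8251^2 mod 11269 = 2972.

8251, 2972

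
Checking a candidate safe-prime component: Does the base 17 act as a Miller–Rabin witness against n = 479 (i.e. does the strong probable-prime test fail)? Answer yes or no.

n − 1 = 478 = 2^1 · 239, so s = 1 and d = 239.
Repeated squaring mod 479: 17^1 ≡ 17, 17^2 ≡ 289, 17^4 ≡ 175, 17^8 ≡ 448, 17^16 ≡ 3, 17^32 ≡ 9, 17^64 ≡ 81, 17^128 ≡ 334.
239 = 128 + 64 + 32 + 8 + 4 + 2 + 1, so 17^239 ≡ 334·81·9·448·175·289·17 ≡ 478 (mod 479).
x_0 = 17^239 mod 479 = 478.
x_0 = 478 ≡ −1, so 17 is not a witness.

no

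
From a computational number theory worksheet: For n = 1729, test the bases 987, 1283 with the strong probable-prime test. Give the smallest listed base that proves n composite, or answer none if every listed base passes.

n − 1 = 1728 = 2^6 · 27, so s = 6 and d = 27.
Base 987: x_0 = 987^27 mod 1729 = 987. x_0 is neither 1 nor 1728, so continue squaring. x_1 = 987^2 mod 1729 = 742. x_2 = 742^2 mod 1729 = 742. x_3 = 742^2 mod 1729 = 742. x_4 = 742^2 mod 1729 = 742. x_5 = 742^2 mod 1729 = 742. Reached i = s−1 = 5 without hitting −1: 987 is a Miller–Rabin witness and 1729 is composite.
Base 1283: x_0 = 1283^27 mod 1729 = 911. x_0 is neither 1 nor 1728, so continue squaring. x_1 = 911^2 mod 1729 = 1. x_1 = 1 but x_0 ≠ ±1, a nontrivial square root of 1 — 1283 is a witness and 1729 is composite.
The smallest witness among the given bases is 987.

987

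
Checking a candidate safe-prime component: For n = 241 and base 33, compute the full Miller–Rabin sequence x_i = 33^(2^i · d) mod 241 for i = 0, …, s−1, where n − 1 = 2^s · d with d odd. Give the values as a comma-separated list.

76, 233, 64, 240

n − 1 = 240 = 2^4 · 15, so s = 4 and d = 15.
x_0 = 33^15 mod 241 = 76.
x_1 = 76^2 mod 241 = 233.
x_2 = 233^2 mod 241 = 64.
x_3 = 64^2 mod 241 = 240.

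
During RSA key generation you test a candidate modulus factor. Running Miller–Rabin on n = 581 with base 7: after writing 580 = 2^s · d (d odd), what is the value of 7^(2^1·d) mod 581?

343

n − 1 = 580 = 2^2 · 145, so s = 2 and d = 145.
x_0 = 7^145 mod 581 = 112.
x_1 = 112^2 mod 581 = 343.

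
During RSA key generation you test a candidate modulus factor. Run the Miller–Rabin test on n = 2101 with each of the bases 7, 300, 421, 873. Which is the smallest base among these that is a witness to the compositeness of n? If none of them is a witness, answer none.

n − 1 = 2100 = 2^2 · 525, so s = 2 and d = 525.
Base 7: x_0 = 7^525 mod 2101 = 2100. x_0 = 2100 ≡ −1, so 7 is not a witness.
Base 300: x_0 = 300^525 mod 2101 = 1. x_0 = 1, so 300 is not a witness.
Base 421: x_0 = 421^525 mod 2101 = 1. x_0 = 1, so 421 is not a witness.
Base 873: x_0 = 873^525 mod 2101 = 1. x_0 = 1, so 873 is not a witness.
No listed base is a witness for 2101.

none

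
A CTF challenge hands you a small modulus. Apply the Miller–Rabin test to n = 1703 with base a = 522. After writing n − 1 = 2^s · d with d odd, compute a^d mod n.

n − 1 = 1702 = 2^1 · 851, so s = 1 and d = 851.
522^851 mod 1703 = 1112.

1112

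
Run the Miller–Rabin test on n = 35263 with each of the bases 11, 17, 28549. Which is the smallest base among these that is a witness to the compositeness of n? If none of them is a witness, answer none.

n − 1 = 35262 = 2^1 · 17631, so s = 1 and d = 17631.
Base 11: x_0 = 11^17631 mod 35263 = 3961. x_0 ∉ {1, 35262} and s = 1, so 11 is a Miller–Rabin witness and 35263 is composite.
Base 17: x_0 = 17^17631 mod 35263 = 10800. x_0 ∉ {1, 35262} and s = 1, so 17 is a Miller–Rabin witness and 35263 is composite.
Base 28549: x_0 = 28549^17631 mod 35263 = 2921. x_0 ∉ {1, 35262} and s = 1, so 28549 is a Miller–Rabin witness and 35263 is composite.
The smallest witness among the given bases is 11.

11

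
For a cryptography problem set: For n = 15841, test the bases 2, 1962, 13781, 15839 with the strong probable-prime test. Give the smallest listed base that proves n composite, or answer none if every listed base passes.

none

n − 1 = 15840 = 2^5 · 495, so s = 5 and d = 495.
Base 2: x_0 = 2^495 mod 15841 = 1. x_0 = 1, so 2 is not a witness.
Base 1962: x_0 = 1962^495 mod 15841 = 1. x_0 = 1, so 1962 is not a witness.
Base 13781: x_0 = 13781^495 mod 15841 = 15840. x_0 = 15840 ≡ −1, so 13781 is not a witness.
Base 15839: x_0 = 15839^495 mod 15841 = 15840. x_0 = 15840 ≡ −1, so 15839 is not a witness.
No listed base is a witness for 15841.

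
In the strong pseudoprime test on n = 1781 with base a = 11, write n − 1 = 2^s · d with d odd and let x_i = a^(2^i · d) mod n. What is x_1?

836

n − 1 = 1780 = 2^2 · 445, so s = 2 and d = 445.
x_0 = 11^445 mod 1781 = 1272.
x_1 = 1272^2 mod 1781 = 836.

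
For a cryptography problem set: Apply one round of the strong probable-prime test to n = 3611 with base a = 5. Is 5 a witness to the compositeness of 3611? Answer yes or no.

n − 1 = 3610 = 2^1 · 1805, so s = 1 and d = 1805.
x_0 = 5^1805 mod 3611 = 3271.
x_0 ∉ {1, 3610} and s = 1, so 5 is a Miller–Rabin witness and 3611 is composite.

yes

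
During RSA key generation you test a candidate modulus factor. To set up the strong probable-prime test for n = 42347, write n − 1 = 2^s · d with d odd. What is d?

21173

Halving: 42346 → 21173; 21173 is odd.
So 42346 = 2^1 · 21173.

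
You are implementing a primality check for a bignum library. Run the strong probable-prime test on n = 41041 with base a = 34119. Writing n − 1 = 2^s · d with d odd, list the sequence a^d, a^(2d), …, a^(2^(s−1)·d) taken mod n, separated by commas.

12748, 30185, 24025, 1

n − 1 = 41040 = 2^4 · 2565, so s = 4 and d = 2565.
x_0 = 34119^2565 mod 41041 = 12748.
x_1 = 12748^2 mod 41041 = 30185.
x_2 = 30185^2 mod 41041 = 24025.
x_3 = 24025^2 mod 41041 = 1.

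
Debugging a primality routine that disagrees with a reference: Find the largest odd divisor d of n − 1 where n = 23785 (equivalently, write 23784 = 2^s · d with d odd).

Halving: 23784 → 11892 → 5946 → 2973; 2973 is odd.
So 23784 = 2^3 · 2973.

2973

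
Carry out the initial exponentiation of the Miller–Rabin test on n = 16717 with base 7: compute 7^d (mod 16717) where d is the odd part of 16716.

n − 1 = 16716 = 2^2 · 4179, so s = 2 and d = 4179.
7^4179 mod 16717 = 635.

635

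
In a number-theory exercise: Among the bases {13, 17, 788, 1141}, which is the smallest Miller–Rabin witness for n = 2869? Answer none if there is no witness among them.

13

n − 1 = 2868 = 2^2 · 717, so s = 2 and d = 717.
Base 13: x_0 = 13^717 mod 2869 = 2193. x_0 is neither 1 nor 2868, so continue squaring. x_1 = 2193^2 mod 2869 = 805. Reached i = s−1 = 1 without hitting −1: 13 is a Miller–Rabin witness and 2869 is composite.
Base 17: x_0 = 17^717 mod 2869 = 729. x_0 is neither 1 nor 2868, so continue squaring. x_1 = 729^2 mod 2869 = 676. Reached i = s−1 = 1 without hitting −1: 17 is a Miller–Rabin witness and 2869 is composite.
Base 788: x_0 = 788^717 mod 2869 = 1056. x_0 is neither 1 nor 2868, so continue squaring. x_1 = 1056^2 mod 2869 = 1964. Reached i = s−1 = 1 without hitting −1: 788 is a Miller–Rabin witness and 2869 is composite.
Base 1141: x_0 = 1141^717 mod 2869 = 2661. x_0 is neither 1 nor 2868, so continue squaring. x_1 = 2661^2 mod 2869 = 229. Reached i = s−1 = 1 without hitting −1: 1141 is a Miller–Rabin witness and 2869 is composite.
The smallest witness among the given bases is 13.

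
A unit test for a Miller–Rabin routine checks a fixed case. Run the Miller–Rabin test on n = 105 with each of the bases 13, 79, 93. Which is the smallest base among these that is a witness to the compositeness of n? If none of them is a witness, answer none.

n − 1 = 104 = 2^3 · 13, so s = 3 and d = 13.
Base 13: x_0 = 13^13 mod 105 = 13. x_0 is neither 1 nor 104, so continue squaring. x_1 = 13^2 mod 105 = 64. x_2 = 64^2 mod 105 = 1. x_2 = 1 but x_1 ≠ ±1, a nontrivial square root of 1 — 13 is a witness and 105 is composite.
Base 79: x_0 = 79^13 mod 105 = 79. x_0 is neither 1 nor 104, so continue squaring. x_1 = 79^2 mod 105 = 46. x_2 = 46^2 mod 105 = 16. Reached i = s−1 = 2 without hitting −1: 79 is a Miller–Rabin witness and 105 is composite.
Base 93: x_0 = 93^13 mod 105 = 93. x_0 is neither 1 nor 104, so continue squaring. x_1 = 93^2 mod 105 = 39. x_2 = 39^2 mod 105 = 51. Reached i = s−1 = 2 without hitting −1: 93 is a Miller–Rabin witness and 105 is composite.
The smallest witness among the given bases is 13.

13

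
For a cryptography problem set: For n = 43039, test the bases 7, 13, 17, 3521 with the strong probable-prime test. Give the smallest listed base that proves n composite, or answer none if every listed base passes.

n − 1 = 43038 = 2^1 · 21519, so s = 1 and d = 21519.
Base 7: x_0 = 7^21519 mod 43039 = 18957. x_0 ∉ {1, 43038} and s = 1, so 7 is a Miller–Rabin witness and 43039 is composite.
Base 13: x_0 = 13^21519 mod 43039 = 14021. x_0 ∉ {1, 43038} and s = 1, so 13 is a Miller–Rabin witness and 43039 is composite.
Base 17: x_0 = 17^21519 mod 43039 = 17685. x_0 ∉ {1, 43038} and s = 1, so 17 is a Miller–Rabin witness and 43039 is composite.
Base 3521: x_0 = 3521^21519 mod 43039 = 35230. x_0 ∉ {1, 43038} and s = 1, so 3521 is a Miller–Rabin witness and 43039 is composite.
The smallest witness among the given bases is 7.

7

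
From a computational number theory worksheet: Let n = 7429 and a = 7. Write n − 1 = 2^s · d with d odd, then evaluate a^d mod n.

1027

n − 1 = 7428 = 2^2 · 1857, so s = 2 and d = 1857.
Repeated squaring mod 7429: 7^1 ≡ 7, 7^2 ≡ 49, 7^4 ≡ 2401, 7^8 ≡ 7326, 7^16 ≡ 3180, 7^32 ≡ 1531, 7^64 ≡ 3826, 7^128 ≡ 3146, 7^256 ≡ 1888, 7^512 ≡ 6053, 7^1024 ≡ 6410.
1857 = 1024 + 512 + 256 + 64 + 1, so 7^1857 ≡ 6410·6053·1888·3826·7 ≡ 1027 (mod 7429).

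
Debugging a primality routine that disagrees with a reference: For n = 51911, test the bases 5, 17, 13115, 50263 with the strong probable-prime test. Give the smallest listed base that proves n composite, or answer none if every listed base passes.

5

n − 1 = 51910 = 2^1 · 25955, so s = 1 and d = 25955.
Base 5: x_0 = 5^25955 mod 51911 = 34906. x_0 ∉ {1, 51910} and s = 1, so 5 is a Miller–Rabin witness and 51911 is composite.
Base 17: x_0 = 17^25955 mod 51911 = 37616. x_0 ∉ {1, 51910} and s = 1, so 17 is a Miller–Rabin witness and 51911 is composite.
Base 13115: x_0 = 13115^25955 mod 51911 = 61. x_0 ∉ {1, 51910} and s = 1, so 13115 is a Miller–Rabin witness and 51911 is composite.
Base 50263: x_0 = 50263^25955 mod 51911 = 50751. x_0 ∉ {1, 51910} and s = 1, so 50263 is a Miller–Rabin witness and 51911 is composite.
The smallest witness among the given bases is 5.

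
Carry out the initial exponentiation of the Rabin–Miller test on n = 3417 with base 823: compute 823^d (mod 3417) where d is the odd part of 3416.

n − 1 = 3416 = 2^3 · 427, so s = 3 and d = 427.
823^427 mod 3417 = 1255.

1255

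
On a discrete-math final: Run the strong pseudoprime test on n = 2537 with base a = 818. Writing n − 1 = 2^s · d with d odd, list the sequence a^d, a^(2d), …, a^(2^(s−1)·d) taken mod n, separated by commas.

n − 1 = 2536 = 2^3 · 317, so s = 3 and d = 317.
x_0 = 818^317 mod 2537 = 130.
x_1 = 130^2 mod 2537 = 1678.
x_2 = 1678^2 mod 2537 = 2151.

130, 1678, 2151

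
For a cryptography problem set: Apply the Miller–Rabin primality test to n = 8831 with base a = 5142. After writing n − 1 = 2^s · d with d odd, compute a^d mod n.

n − 1 = 8830 = 2^1 · 4415, so s = 1 and d = 4415.
Repeated squaring mod 8831: 5142^1 ≡ 5142, 5142^2 ≡ 150, 5142^4 ≡ 4838, 5142^8 ≡ 4094, 5142^16 ≡ 8429, 5142^32 ≡ 2646, 5142^64 ≡ 7164, 5142^128 ≡ 5955, 5142^256 ≡ 5560, 5142^512 ≡ 5100, 5142^1024 ≡ 2705, 5142^2048 ≡ 4957, 5142^4096 ≡ 4007.
4415 = 4096 + 256 + 32 + 16 + 8 + 4 + 2 + 1, so 5142^4415 ≡ 4007·5560·2646·8429·4094·4838·150·5142 ≡ 1 (mod 8831).

1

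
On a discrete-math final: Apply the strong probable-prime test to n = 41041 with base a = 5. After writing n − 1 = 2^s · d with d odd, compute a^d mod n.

n − 1 = 41040 = 2^4 · 2565, so s = 4 and d = 2565.
Repeated squaring mod 41041: 5^1 ≡ 5, 5^2 ≡ 25, 5^4 ≡ 625, 5^8 ≡ 21256, 5^16 ≡ 38208, 5^32 ≡ 22894, 5^64 ≡ 625, 5^128 ≡ 21256, 5^256 ≡ 38208, 5^512 ≡ 22894, 5^1024 ≡ 625, 5^2048 ≡ 21256.
2565 = 2048 + 512 + 4 + 1, so 5^2565 ≡ 21256·22894·625·5 ≡ 38303 (mod 41041).

38303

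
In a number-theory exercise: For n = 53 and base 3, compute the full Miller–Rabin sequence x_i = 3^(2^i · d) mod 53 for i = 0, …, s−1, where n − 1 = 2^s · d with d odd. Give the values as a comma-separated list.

30, 52

n − 1 = 52 = 2^2 · 13, so s = 2 and d = 13.
x_0 = 3^13 mod 53 = 30.
x_1 = 30^2 mod 53 = 52.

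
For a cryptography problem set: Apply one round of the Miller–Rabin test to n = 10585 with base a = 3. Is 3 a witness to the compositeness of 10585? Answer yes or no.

n − 1 = 10584 = 2^3 · 1323, so s = 3 and d = 1323.
x_0 = 3^1323 mod 10585 = 8422.
x_0 is neither 1 nor 10584, so continue squaring.
x_1 = 8422^2 mod 10585 = 10584.
x_1 ≡ −1, so 3 is not a witness.

no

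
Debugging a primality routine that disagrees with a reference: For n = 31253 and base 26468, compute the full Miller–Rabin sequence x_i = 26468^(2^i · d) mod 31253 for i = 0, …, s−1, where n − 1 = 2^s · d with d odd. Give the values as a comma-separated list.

n − 1 = 31252 = 2^2 · 7813, so s = 2 and d = 7813.
x_0 = 26468^7813 mod 31253 = 17779.
x_1 = 17779^2 mod 31253 = 31252.

17779, 31252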